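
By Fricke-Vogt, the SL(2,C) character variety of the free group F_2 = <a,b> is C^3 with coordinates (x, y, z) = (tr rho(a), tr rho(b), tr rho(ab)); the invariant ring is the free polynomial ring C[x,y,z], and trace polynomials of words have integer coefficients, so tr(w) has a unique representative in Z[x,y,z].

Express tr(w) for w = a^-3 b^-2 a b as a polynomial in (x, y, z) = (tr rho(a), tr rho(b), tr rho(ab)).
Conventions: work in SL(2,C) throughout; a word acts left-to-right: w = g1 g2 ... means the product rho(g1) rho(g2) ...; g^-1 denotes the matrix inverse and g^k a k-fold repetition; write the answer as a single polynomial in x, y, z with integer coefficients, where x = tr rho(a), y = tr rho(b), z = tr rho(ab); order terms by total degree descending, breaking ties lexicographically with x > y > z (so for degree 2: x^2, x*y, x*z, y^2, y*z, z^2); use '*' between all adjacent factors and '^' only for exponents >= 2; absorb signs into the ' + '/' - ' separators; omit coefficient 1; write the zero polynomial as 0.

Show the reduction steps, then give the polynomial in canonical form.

-x^3*y^2*z + x^4*y + x^2*y^3 + x^2*y*z^2 + x*y^2*z - 5*x^2*y - y^3 - y*z^2 + x*z + 3*y

so trace(b^-1 a) = trace(a) * trace(b) - trace(a b) = x*y - z
reduce: trace(a b a) = trace(a) * trace(b a) - trace(b) = x*z - y
reduce: trace(a b a b) = trace(a b) * trace(a b) - trace(1)   [split at repeated a] = z^2 - 2
so trace(a b a b^-1) = trace(a b a) * trace(b) - trace(a b a b) = x*y*z - y^2 - z^2 + 2
trace(b^-2 a b a) = trace(a b a b^-1) * trace(b) - trace(a b a) = x*y^2*z - y^3 - y*z^2 - x*z + 3*y
trace(a^-1 b^-2 a b) = trace(b^-2 a b) * trace(a) - trace(b^-2 a b a) = -x*y^2*z + x^2*y + y^3 + y*z^2 - 3*y
so trace(b^-2 a b a^-2) = trace(a^-1 b^-2 a b) * trace(a) - trace(a^-1 b^-2 a b a) = -x^2*y^2*z + x^3*y + x*y^3 + x*y*z^2 - 4*x*y + z
so trace(a^-3 b^-2 a b) = trace(b^-2 a b a^-2) * trace(a) - trace(b^-2 a b a^-1) = -x^3*y^2*z + x^4*y + x^2*y^3 + x^2*y*z^2 + x*y^2*z - 5*x^2*y - y^3 - y*z^2 + x*z + 3*y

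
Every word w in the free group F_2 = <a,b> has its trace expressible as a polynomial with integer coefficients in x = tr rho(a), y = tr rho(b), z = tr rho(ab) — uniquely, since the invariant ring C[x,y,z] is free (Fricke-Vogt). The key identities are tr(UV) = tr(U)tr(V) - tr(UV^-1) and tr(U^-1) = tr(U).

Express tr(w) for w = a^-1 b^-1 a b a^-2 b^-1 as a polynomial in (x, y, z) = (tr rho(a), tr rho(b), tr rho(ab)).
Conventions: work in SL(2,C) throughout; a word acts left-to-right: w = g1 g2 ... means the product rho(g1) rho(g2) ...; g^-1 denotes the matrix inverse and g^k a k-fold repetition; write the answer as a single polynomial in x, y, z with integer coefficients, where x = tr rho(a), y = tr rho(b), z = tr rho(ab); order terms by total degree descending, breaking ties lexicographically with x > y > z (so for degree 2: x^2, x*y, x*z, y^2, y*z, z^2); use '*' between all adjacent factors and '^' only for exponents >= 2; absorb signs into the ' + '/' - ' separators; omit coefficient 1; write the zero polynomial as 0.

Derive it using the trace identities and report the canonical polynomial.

-x^2*y*z^2 + x^3*z + x*y^2*z + x*z^3 - 3*x*z - y

trace(a^-1) = trace(a) = x
use: trace(a^-2) = trace(a^-1) trace(a) - trace(1)   [inverse elimination on a] = x^2 - 2
apply: trace(a b a) = trace(a) trace(b a) - trace(b)   [square of a] = x*z - y
trace(b a b a) = trace(a b) trace(a b) - trace(1)   [split at a repeated a] = z^2 - 2
trace(b a b) = trace(b) trace(a b) - trace(a)   [square of b] = y*z - x
trace(a b a b a) = trace(a) trace(b a b a) - trace(b a b)   [square of a] = x*z^2 - y*z - x
apply: trace(a b a b a b) = trace(b a) trace(b a b a) - trace(b^-1 a^-1)   [split at a repeated b] = z^3 - 3*z
trace(b^-1 a b a b a) = trace(a b a b a) trace(b) - trace(a b a b a b)   [inverse elimination on b] = x*y*z^2 - y^2*z - z^3 - x*y + 3*z
trace(b a b a^-1 b^-1 a) = trace(b^-1 a b a b) trace(a) - trace(b^-1 a b a b a)   [inverse elimination on a] = -x*y*z^2 + x^2*z + y^2*z + z^3 - 3*z
use: trace(b^-1 a^-1 b a b a^-1) = trace(b a b a^-1 b^-1) trace(a) - trace(b a b a^-1 b^-1 a)   [inverse elimination on a] = x*y*z^2 - x^2*z - y^2*z - z^3 + x*y + 3*z
apply: trace(a b a^-2 b^-1 a^-1 b) = trace(b^-1 a^-1 b a b a^-1) trace(a) - trace(b^-1 a^-1 b a b)   [inverse elimination on a] = x^2*y*z^2 - x^3*z - x*y^2*z - x*z^3 + x^2*y + 3*x*z - y
trace(a^-1 b^-1 a b a^-2 b^-1) = trace(a b a^-2 b^-1 a^-1) trace(b) - trace(a b a^-2 b^-1 a^-1 b)   [inverse elimination on b] = -x^2*y*z^2 + x^3*z + x*y^2*z + x*z^3 - 3*x*z - y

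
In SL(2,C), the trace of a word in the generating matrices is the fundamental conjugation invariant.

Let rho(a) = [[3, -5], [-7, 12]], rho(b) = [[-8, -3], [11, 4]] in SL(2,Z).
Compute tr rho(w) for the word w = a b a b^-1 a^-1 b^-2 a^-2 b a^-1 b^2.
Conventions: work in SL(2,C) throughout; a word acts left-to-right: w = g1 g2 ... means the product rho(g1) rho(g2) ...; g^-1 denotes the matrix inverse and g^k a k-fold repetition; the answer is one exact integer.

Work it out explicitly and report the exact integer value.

197380754

rho(a) = [[3, -5], [-7, 12]]
... * rho(b) = [[-8, -3], [11, 4]]  ->  [[-79, -29], [188, 69]]
... * rho(a) = [[3, -5], [-7, 12]]  ->  [[-34, 47], [81, -112]]
... * rho(b^-1) = [[4, 3], [-11, -8]]  ->  [[-653, -478], [1556, 1139]]
... * rho(a^-1) = [[12, 5], [7, 3]]  ->  [[-11182, -4699], [26645, 11197]]
... * rho(b^-1) = [[4, 3], [-11, -8]]  ->  [[6961, 4046], [-16587, -9641]]
... * rho(b^-1) = [[4, 3], [-11, -8]]  ->  [[-16662, -11485], [39703, 27367]]
... * rho(a^-1) = [[12, 5], [7, 3]]  ->  [[-280339, -117765], [668005, 280616]]
... * rho(a^-1) = [[12, 5], [7, 3]]  ->  [[-4188423, -1754990], [9980372, 4181873]]
... * rho(b) = [[-8, -3], [11, 4]]  ->  [[14202494, 5545309], [-33842373, -13213624]]
... * rho(a^-1) = [[12, 5], [7, 3]]  ->  [[209247091, 87648397], [-498603844, -208852737]]
... * rho(b) = [[-8, -3], [11, 4]]  ->  [[-709844361, -277147685], [1691450645, 660400584]]
... * rho(b) = [[-8, -3], [11, 4]]  ->  [[2630130353, 1020942343], [-6267198736, -2432749599]]
tr = 2630130353 + -2432749599 = 197380754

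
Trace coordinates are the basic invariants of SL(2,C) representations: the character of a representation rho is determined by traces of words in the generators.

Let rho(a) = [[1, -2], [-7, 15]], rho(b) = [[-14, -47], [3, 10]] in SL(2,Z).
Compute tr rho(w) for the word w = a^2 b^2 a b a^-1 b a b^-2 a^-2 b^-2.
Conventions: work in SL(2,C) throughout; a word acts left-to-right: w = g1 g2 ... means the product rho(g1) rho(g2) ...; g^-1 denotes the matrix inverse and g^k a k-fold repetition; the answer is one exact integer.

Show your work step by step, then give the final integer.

rho(a) = [[1, -2], [-7, 15]]
... * rho(a) = [[1, -2], [-7, 15]]  ->  [[15, -32], [-112, 239]]
... * rho(b) = [[-14, -47], [3, 10]]  ->  [[-306, -1025], [2285, 7654]]
... * rho(b) = [[-14, -47], [3, 10]]  ->  [[1209, 4132], [-9028, -30855]]
... * rho(a) = [[1, -2], [-7, 15]]  ->  [[-27715, 59562], [206957, -444769]]
... * rho(b) = [[-14, -47], [3, 10]]  ->  [[566696, 1898225], [-4231705, -14174669]]
... * rho(a^-1) = [[15, 2], [7, 1]]  ->  [[21788015, 3031617], [-162698258, -22638079]]
... * rho(b) = [[-14, -47], [3, 10]]  ->  [[-295937359, -993720535], [2209861375, 7420437336]]
... * rho(a) = [[1, -2], [-7, 15]]  ->  [[6660106386, -14313933307], [-49733199977, 106886837290]]
... * rho(b^-1) = [[10, 47], [-3, -14]]  ->  [[109542863781, 513420066440], [-817992511640, -3833876120979]]
... * rho(b^-1) = [[10, 47], [-3, -14]]  ->  [[-444831561510, -2039366332453], [3321703246537, 15228617646626]]
... * rho(a^-1) = [[15, 2], [7, 1]]  ->  [[-20948037749821, -2929029455473], [156425872224437, 21872024139700]]
... * rho(a^-1) = [[15, 2], [7, 1]]  ->  [[-334723772435626, -44825104955115], [2499492252344455, 334723768588574]]
... * rho(b^-1) = [[10, 47], [-3, -14]]  ->  [[-3212762409490915, -15104465835102812], [23990751217678828, 112790003099949349]]
... * rho(b^-1) = [[10, 47], [-3, -14]]  ->  [[13185773410399286, 60462688445366363], [-98462497123059767, -451494736168385970]]
tr = 13185773410399286 + -451494736168385970 = -438308962757986684

-438308962757986684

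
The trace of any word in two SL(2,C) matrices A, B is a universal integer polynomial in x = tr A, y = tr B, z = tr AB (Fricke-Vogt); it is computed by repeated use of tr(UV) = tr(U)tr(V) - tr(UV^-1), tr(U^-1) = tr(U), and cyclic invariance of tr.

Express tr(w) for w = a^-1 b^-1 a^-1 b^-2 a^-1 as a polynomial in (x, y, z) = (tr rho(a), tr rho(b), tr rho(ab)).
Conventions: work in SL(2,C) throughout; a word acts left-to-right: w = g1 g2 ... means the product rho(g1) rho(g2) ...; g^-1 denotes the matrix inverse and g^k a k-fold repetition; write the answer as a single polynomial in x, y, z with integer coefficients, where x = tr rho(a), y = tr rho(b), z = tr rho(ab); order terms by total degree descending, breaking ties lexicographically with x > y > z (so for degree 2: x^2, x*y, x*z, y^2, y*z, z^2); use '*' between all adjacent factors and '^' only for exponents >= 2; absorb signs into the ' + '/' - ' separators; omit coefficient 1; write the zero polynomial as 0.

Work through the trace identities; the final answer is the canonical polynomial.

x*y*z^2 - x^2*z - y^2*z + z

tr(a^-1) = tr(a) = x
tr(a^-2) = tr(a^-1) * tr(a) - tr(1)  (eliminate a^-1) = x^2 - 2
tr(a^-3) = tr(a^-2) * tr(a) - tr(a^-1)  (eliminate a^-1) = x^3 - 3*x
tr(a^-1 b) = tr(b) * tr(a) - tr(b a)  (eliminate a^-1) = x*y - z
tr(a^-1 b a^-1) = tr(a^-1 b) * tr(a) - tr(a^-1 b a)  (eliminate a^-1) = x^2*y - x*z - y
tr(a^-3 b) = tr(a^-1 b a^-1) * tr(a) - tr(a^-1 b)  (eliminate a^-1) = x^3*y - x^2*z - 2*x*y + z
tr(b^-1 a^-3) = tr(a^-3) * tr(b) - tr(a^-3 b)  (eliminate b^-1) = x^2*z - x*y - z
tr(a^-1 b^-2 a^-2) = tr(b^-1 a^-3) * tr(b) - tr(b^-1 a^-3 b)  (eliminate b^-1) = x^2*y*z - x^3 - x*y^2 - y*z + 3*x
tr(b^-1 a^-2) = tr(b^-1 a^-1) * tr(a) - tr(b^-1)  (eliminate a^-1) = x*z - y
tr(a b a b) = tr(a b) * tr(a b) - tr(1)  (split on a) = z^2 - 2
tr(b a b^-1 a) = tr(a b a) * tr(b) - tr(a b a b)  (eliminate b^-1) = x*y*z - y^2 - z^2 + 2
tr(b^-1 a^-1 b a) = tr(b a b^-1) * tr(a) - tr(b a b^-1 a)  (eliminate a^-1) = -x*y*z + x^2 + y^2 + z^2 - 2
tr(b a b^-2 a^-1) = tr(b^-1 a^-1 b a) * tr(b) - tr(b^-1 a^-1 b a b)  (eliminate b^-1) = -x*y^2*z + x^2*y + y^3 + y*z^2 - 3*y
tr(b^-2 a^-2 b a) = tr(b a b^-2 a^-1) * tr(a) - tr(b a b^-2)  (eliminate a^-1) = -x^2*y^2*z + x^3*y + x*y^3 + x*y*z^2 - 4*x*y + z
tr(a^-1 b^-2 a^-2 b) = tr(b^-2 a^-2 b) * tr(a) - tr(b^-2 a^-2 b a)  (eliminate a^-1) = x^2*y^2*z - x^3*y - x*y^3 - x*y*z^2 + x^2*z + 3*x*y - z
tr(a^-1 b^-1 a^-1 b^-2 a^-1) = tr(a^-1 b^-2 a^-2) * tr(b) - tr(a^-1 b^-2 a^-2 b)  (eliminate b^-1) = x*y*z^2 - x^2*z - y^2*z + z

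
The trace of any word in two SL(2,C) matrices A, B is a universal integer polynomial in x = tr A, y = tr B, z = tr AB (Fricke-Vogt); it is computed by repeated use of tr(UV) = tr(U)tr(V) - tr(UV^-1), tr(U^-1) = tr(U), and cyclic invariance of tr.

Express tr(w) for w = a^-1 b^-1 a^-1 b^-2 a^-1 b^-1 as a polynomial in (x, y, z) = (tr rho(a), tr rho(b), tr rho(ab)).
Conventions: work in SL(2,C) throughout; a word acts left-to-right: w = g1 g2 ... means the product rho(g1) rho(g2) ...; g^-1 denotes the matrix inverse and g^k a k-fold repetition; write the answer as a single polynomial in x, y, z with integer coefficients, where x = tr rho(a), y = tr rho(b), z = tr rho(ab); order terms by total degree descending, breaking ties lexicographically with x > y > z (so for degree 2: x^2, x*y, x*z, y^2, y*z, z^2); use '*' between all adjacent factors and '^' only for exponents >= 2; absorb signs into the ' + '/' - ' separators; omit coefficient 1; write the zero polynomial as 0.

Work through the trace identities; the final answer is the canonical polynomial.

trace(b^-1) = trace(b) = y
trace(b^-2) = trace(b^-1) trace(b) - trace(1)  (eliminate b^-1) = y^2 - 2
trace(b^-3) = trace(b^-2) trace(b) - trace(b^-1)  (eliminate b^-1) = y^3 - 3*y
so trace(b^-1 a) = trace(a) trace(b) - trace(a b)  (eliminate b^-1) = x*y - z
trace(b^-1 a b^-1) = trace(b^-1 a) trace(b) - trace(b^-1 a b)  (eliminate b^-1) = x*y^2 - y*z - x
reduce: trace(b^-3 a) = trace(b^-1 a b^-1) trace(b) - trace(b^-1 a)  (eliminate b^-1) = x*y^3 - y^2*z - 2*x*y + z
so trace(b^-3 a^-1) = trace(b^-3) trace(a) - trace(b^-3 a)  (eliminate a^-1) = y^2*z - x*y - z
trace(b^-2 a^-1) = trace(a^-1 b^-1) trace(b) - trace(a^-1)  (eliminate b^-1) = y*z - x
so trace(b^-2 a^-1 b^-2) = trace(b^-3 a^-1) trace(b) - trace(b^-3 a^-1 b)  (eliminate b^-1) = y^3*z - x*y^2 - 2*y*z + x
trace(b a b a) = trace(b a) trace(b a) - trace(1)  (split on b) = z^2 - 2
trace(a b a^-1 b) = trace(b a b) trace(a) - trace(b a b a)  (eliminate a^-1) = x*y*z - x^2 - z^2 + 2
so trace(a b a^-1 b^-1) = trace(a b a^-1) trace(b) - trace(a b a^-1 b)  (eliminate b^-1) = -x*y*z + x^2 + y^2 + z^2 - 2
trace(a^-1 b^-2 a b) = trace(a b a^-1 b^-1) trace(b) - trace(a b a^-1)  (eliminate b^-1) = -x*y^2*z + x^2*y + y^3 + y*z^2 - 3*y
so trace(a^-1 b^-2 a b^-1) = trace(a^-1 b^-2 a) trace(b) - trace(a^-1 b^-2 a b)  (eliminate b^-1) = x*y^2*z - x^2*y - y*z^2 + y
trace(b^-2 a^-1 b^-2 a) = trace(a^-1 b^-2 a b^-1) trace(b) - trace(a^-1 b^-2 a)  (eliminate b^-1) = x*y^3*z - x^2*y^2 - y^2*z^2 + 2
trace(b^-1 a^-1 b^-2 a^-1 b^-1) = trace(b^-2 a^-1 b^-2) trace(a) - trace(b^-2 a^-1 b^-2 a)  (eliminate a^-1) = y^2*z^2 - 2*x*y*z + x^2 - 2
trace(b^-1 a^-1 b a b^-1) = trace(b^-1 a^-1 b a) trace(b) - trace(b^-1 a^-1 b a b)  (eliminate b^-1) = -x*y^2*z + x^2*y + y^3 + y*z^2 - 3*y
reduce: trace(a^2) = trace(a) trace(a) - trace(1)  (reduce the a square) = x^2 - 2
so trace(a b a) = trace(a) trace(b a) - trace(b)  (reduce the a square) = x*z - y
trace(a b a^2) = trace(a) trace(a b a) - trace(a b)  (reduce the a square) = x^2*z - x*y - z
trace(a b a^2 b) = trace(a) trace(b a b a) - trace(b a b)  (reduce the a square) = x*z^2 - y*z - x
reduce: trace(b a^2 b^-1 a) = trace(a b a^2) trace(b) - trace(a b a^2 b)  (eliminate b^-1) = x^2*y*z - x*y^2 - x*z^2 + x
trace(a b^-1 a^-1 b a) = trace(b a^2 b^-1) trace(a) - trace(b a^2 b^-1 a)  (eliminate a^-1) = -x^2*y*z + x^3 + x*y^2 + x*z^2 - 3*x
trace(b a b a b) = trace(b) trace(a b a b) - trace(a b a)  (reduce the b square) = y*z^2 - x*z - y
trace(b a b a b a) = trace(b a b a) trace(b a) - trace(a b)  (split on b) = z^3 - 3*z
trace(a^-1 b a b a b) = trace(b a b a b) trace(a) - trace(b a b a b a)  (eliminate a^-1) = x*y*z^2 - x^2*z - z^3 - x*y + 3*z
trace(a b^-1 a^-1 b a b) = trace(a^-1 b a b a) trace(b) - trace(a^-1 b a b a b)  (eliminate b^-1) = -x*y*z^2 + x^2*z + y^2*z + z^3 - 3*z
so trace(b^-1 a^-1 b a b^-1 a) = trace(a b^-1 a^-1 b a) trace(b) - trace(a b^-1 a^-1 b a b)  (eliminate b^-1) = -x^2*y^2*z + x^3*y + x*y^3 + 2*x*y*z^2 - x^2*z - y^2*z - z^3 - 3*x*y + 3*z
so trace(a b^-1 a^-1 b^-1 a^-1 b) = trace(b^-1 a^-1 b a b^-1) trace(a) - trace(b^-1 a^-1 b a b^-1 a)  (eliminate a^-1) = -x*y*z^2 + x^2*z + y^2*z + z^3 - 3*z
trace(a^-1 b^-1 a b^-1 a^-1 b^-1) = trace(a b^-1 a^-1 b^-1 a^-1) trace(b) - trace(a b^-1 a^-1 b^-1 a^-1 b)  (eliminate b^-1) = x*y*z^2 - x^2*z - z^3 - x*y + 3*z
so trace(a^-1 b^-1 a b^-1 a^-1) = trace(a^-1 b^-1 a b^-1) trace(a) - trace(a^-1 b^-1 a b^-1 a)  (eliminate a^-1) = x^2*y*z - x^3 - x*y^2 - x*z^2 + y*z + 3*x
so trace(b^-1 a^-1 b^-2 a^-1 b^-1 a) = trace(a^-1 b^-1 a b^-1 a^-1 b^-1) trace(b) - trace(a^-1 b^-1 a b^-1 a^-1)  (eliminate b^-1) = x*y^2*z^2 - 2*x^2*y*z - y*z^3 + x^3 + x*z^2 + 2*y*z - 3*x
trace(a^-1 b^-1 a^-1 b^-2 a^-1 b^-1) = trace(b^-1 a^-1 b^-2 a^-1 b^-1) trace(a) - trace(b^-1 a^-1 b^-2 a^-1 b^-1 a)  (eliminate a^-1) = y*z^3 - x*z^2 - 2*y*z + x

y*z^3 - x*z^2 - 2*y*z + x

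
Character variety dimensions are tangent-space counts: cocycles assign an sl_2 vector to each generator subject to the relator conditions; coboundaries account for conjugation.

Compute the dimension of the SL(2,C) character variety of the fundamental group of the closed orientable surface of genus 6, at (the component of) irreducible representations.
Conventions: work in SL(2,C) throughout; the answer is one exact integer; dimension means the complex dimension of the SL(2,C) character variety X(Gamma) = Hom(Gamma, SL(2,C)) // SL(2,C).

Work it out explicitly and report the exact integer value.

pi_1 of the closed genus-6 surface has 12 generators bound by the single product-of-commutators relator.
Unconstrained cocycle data is one sl_2 vector per generator (36 dimensions), cut by the relator condition d_2(z) = 0.
At an irreducible rho, H^2 = coker(d_2) vanishes (Poincare duality: H^2 is dual to H^0 = invariants = 0), so d_2 is surjective onto sl_2 and dim Z^1 = 36 - 3 = 33.
As always at irreducible rho, dim B^1 = 3.
Hence dim X = 33 - 3 = 30.

30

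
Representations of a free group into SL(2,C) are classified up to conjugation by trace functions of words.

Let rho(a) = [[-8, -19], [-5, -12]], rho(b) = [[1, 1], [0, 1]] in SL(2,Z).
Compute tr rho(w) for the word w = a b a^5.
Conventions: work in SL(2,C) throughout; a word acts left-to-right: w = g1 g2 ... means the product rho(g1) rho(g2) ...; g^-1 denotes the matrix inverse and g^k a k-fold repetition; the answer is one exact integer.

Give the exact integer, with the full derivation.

78883898

rho(a) = [[-8, -19], [-5, -12]]
... * rho(b) = [[1, 1], [0, 1]]  ->  [[-8, -27], [-5, -17]]
... * rho(a) = [[-8, -19], [-5, -12]]  ->  [[199, 476], [125, 299]]
... * rho(a) = [[-8, -19], [-5, -12]]  ->  [[-3972, -9493], [-2495, -5963]]
... * rho(a) = [[-8, -19], [-5, -12]]  ->  [[79241, 189384], [49775, 118961]]
... * rho(a) = [[-8, -19], [-5, -12]]  ->  [[-1580848, -3778187], [-993005, -2373257]]
... * rho(a) = [[-8, -19], [-5, -12]]  ->  [[31537719, 75374356], [19810325, 47346179]]
tr = 31537719 + 47346179 = 78883898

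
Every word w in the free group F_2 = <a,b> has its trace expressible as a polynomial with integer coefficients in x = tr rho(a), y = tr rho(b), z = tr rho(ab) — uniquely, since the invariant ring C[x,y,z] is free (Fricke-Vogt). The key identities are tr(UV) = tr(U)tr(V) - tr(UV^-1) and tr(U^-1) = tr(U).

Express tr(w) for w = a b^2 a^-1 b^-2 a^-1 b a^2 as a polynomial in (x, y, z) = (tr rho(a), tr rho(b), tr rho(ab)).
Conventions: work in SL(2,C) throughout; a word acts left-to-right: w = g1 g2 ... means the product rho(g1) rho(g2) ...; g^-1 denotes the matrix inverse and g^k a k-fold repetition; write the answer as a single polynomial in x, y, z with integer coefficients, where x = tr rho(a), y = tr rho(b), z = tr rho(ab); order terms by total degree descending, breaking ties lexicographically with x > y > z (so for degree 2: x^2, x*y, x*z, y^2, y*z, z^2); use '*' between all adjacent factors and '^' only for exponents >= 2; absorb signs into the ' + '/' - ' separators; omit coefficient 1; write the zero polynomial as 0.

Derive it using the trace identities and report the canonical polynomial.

x^3*y^3*z^2 - 2*x^4*y^2*z - 2*x^2*y^4*z - x^2*y^2*z^3 + x^5*y + 2*x^3*y^3 + x^3*y*z^2 + x*y^5 + 7*x^2*y^2*z + y^4*z + y^2*z^3 - 6*x^3*y - 6*x*y^3 - 2*x*y*z^2 - 4*y^2*z + 8*x*y + z

apply: trace(b a^2) = trace(a) * trace(b a) - trace(b) = x*z - y
trace(a^2) = trace(a) * trace(a) - trace(1) = x^2 - 2
trace(a b^2 a) = trace(b) * trace(a^2 b) - trace(a^2) = x*y*z - x^2 - y^2 + 2
trace(a b^2) = trace(b) * trace(a b) - trace(a) = y*z - x
apply: trace(b a^3 b) = trace(a) * trace(a b^2 a) - trace(a b^2) = x^2*y*z - x^3 - x*y^2 - y*z + 3*x
apply: trace(b a^3) = trace(a) * trace(a b a) - trace(a b) = x^2*z - x*y - z
use: trace(b a^3 b^2) = trace(b) * trace(b a^3 b) - trace(b a^3) = x^2*y^2*z - x^3*y - x*y^3 - x^2*z - y^2*z + 4*x*y + z
trace(b a b a) = trace(b a) * trace(b a) - trace(1)   [split at repeated b] = z^2 - 2
trace(b a b a^2) = trace(a) * trace(b a b a) - trace(b a b) = x*z^2 - y*z - x
apply: trace(a^3 b a b) = trace(a) * trace(b a b a^2) - trace(b a b a) = x^2*z^2 - x*y*z - x^2 - z^2 + 2
trace(a^3 b a) = trace(a) * trace(b a^3) - trace(b a^2) = x^3*z - x^2*y - 2*x*z + y
trace(a b^2 a^3 b) = trace(b) * trace(a^3 b a b) - trace(a^3 b a) = x^2*y*z^2 - x^3*z - x*y^2*z - y*z^2 + 2*x*z + y
trace(a b^2 a^3) = trace(a) * trace(a^2 b^2 a) - trace(a^2 b^2) = x^3*y*z - x^4 - x^2*y^2 - 2*x*y*z + 4*x^2 + y^2 - 2
apply: trace(b a^3 b^2 a b) = trace(b) * trace(a b^2 a^3 b) - trace(a b^2 a^3) = x^2*y^2*z^2 - 2*x^3*y*z - x*y^3*z + x^4 + x^2*y^2 - y^2*z^2 + 4*x*y*z - 4*x^2 + 2
trace(a b a b a b) = trace(a b a b) * trace(a b) - trace(b a)   [split at repeated a] = z^3 - 3*z
apply: trace(b^2 a b a b a) = trace(b) * trace(a b a b a b) - trace(a b a b a) = y*z^3 - x*z^2 - 2*y*z + x
trace(a b a b^2) = trace(b) * trace(a b a b) - trace(a b a) = y*z^2 - x*z - y
trace(b^2 a b a b) = trace(b) * trace(a b a b^2) - trace(a b a b) = y^2*z^2 - x*y*z - y^2 - z^2 + 2
apply: trace(b^2 a b a b a^2) = trace(a) * trace(b^2 a b a b a) - trace(b^2 a b a b) = x*y*z^3 - x^2*z^2 - y^2*z^2 - x*y*z + x^2 + y^2 + z^2 - 2
apply: trace(b a^3 b^2 a b a) = trace(a) * trace(b^2 a b a b a^2) - trace(b^2 a b a b a) = x^2*y*z^3 - x^3*z^2 - x*y^2*z^2 - x^2*y*z - y*z^3 + x^3 + x*y^2 + 2*x*z^2 + 2*y*z - 3*x
trace(a^-1 b a^3 b^2 a b) = trace(b a^3 b^2 a b) * trace(a) - trace(b a^3 b^2 a b a) = x^3*y^2*z^2 - 2*x^4*y*z - x^2*y^3*z - x^2*y*z^3 + x^5 + x^3*y^2 + x^3*z^2 + 5*x^2*y*z + y*z^3 - 5*x^3 - x*y^2 - 2*x*z^2 - 2*y*z + 5*x
use: trace(b^-1 a^-1 b a^3 b^2 a) = trace(a^-1 b a^3 b^2 a) * trace(b) - trace(a^-1 b a^3 b^2 a b) = -x^3*y^2*z^2 + 2*x^4*y*z + 2*x^2*y^3*z + x^2*y*z^3 - x^5 - 2*x^3*y^2 - x^3*z^2 - x*y^4 - 6*x^2*y*z - y^3*z - y*z^3 + 5*x^3 + 5*x*y^2 + 2*x*z^2 + 3*y*z - 5*x
trace(b^-2 a^-1 b a^3 b^2 a) = trace(b^-1 a^-1 b a^3 b^2 a) * trace(b) - trace(b^-1 a^-1 b a^3 b^2 a b) = -x^3*y^3*z^2 + 2*x^4*y^2*z + 2*x^2*y^4*z + x^2*y^2*z^3 - x^5*y - 2*x^3*y^3 - x^3*y*z^2 - x*y^5 - 7*x^2*y^2*z - y^4*z - y^2*z^3 + 6*x^3*y + 6*x*y^3 + 2*x*y*z^2 + x^2*z + 4*y^2*z - 9*x*y - z
trace(a b^2 a^-1 b^-2 a^-1 b a^2) = trace(b^-2 a^-1 b a^3 b^2) * trace(a) - trace(b^-2 a^-1 b a^3 b^2 a) = x^3*y^3*z^2 - 2*x^4*y^2*z - 2*x^2*y^4*z - x^2*y^2*z^3 + x^5*y + 2*x^3*y^3 + x^3*y*z^2 + x*y^5 + 7*x^2*y^2*z + y^4*z + y^2*z^3 - 6*x^3*y - 6*x*y^3 - 2*x*y*z^2 - 4*y^2*z + 8*x*y + z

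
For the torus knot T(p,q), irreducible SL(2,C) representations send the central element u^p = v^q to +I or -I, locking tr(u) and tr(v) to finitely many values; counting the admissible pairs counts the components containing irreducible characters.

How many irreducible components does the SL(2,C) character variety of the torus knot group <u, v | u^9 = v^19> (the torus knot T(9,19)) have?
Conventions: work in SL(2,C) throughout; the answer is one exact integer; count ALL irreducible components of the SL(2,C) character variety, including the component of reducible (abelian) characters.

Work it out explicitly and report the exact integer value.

73

For T(9,19): irreducibility forces the central element u^9 = v^19 to one of +I, -I.
On an irreducible component, tr(u) is locked at 2*cos(pi*alpha/9) for some alpha in 1..8, and tr(v) at 2*cos(pi*beta/19) for some beta in 1..18.
The two central values (-1)^alpha I and (-1)^beta I must be the same matrix, so alpha and beta share a parity.
Enumerate parity-matched pairs: 4*9 odd-odd plus 4*9 even-even gives 72.
That is 72 components of irreducible characters, and with the reducible (abelian) component the total is 73.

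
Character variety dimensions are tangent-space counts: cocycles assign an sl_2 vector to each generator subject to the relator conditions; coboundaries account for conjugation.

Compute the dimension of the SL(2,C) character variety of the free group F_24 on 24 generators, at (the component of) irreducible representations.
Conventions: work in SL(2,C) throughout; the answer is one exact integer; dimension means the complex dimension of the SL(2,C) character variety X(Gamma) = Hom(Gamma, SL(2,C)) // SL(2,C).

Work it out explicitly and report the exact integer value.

69

Gamma = F_24 has 24 generators and no relators.
Z^1(Gamma, Ad rho) = (sl_2)^24: a cocycle is a free choice of one sl_2 vector per generator, so dim Z^1 = 3*24 = 72.
At an irreducible rho the centralizer of the image in sl_2 is 0, so the coboundary map sl_2 -> Z^1 is injective: dim B^1 = 3.
Therefore dim X = 72 - 3 = 69.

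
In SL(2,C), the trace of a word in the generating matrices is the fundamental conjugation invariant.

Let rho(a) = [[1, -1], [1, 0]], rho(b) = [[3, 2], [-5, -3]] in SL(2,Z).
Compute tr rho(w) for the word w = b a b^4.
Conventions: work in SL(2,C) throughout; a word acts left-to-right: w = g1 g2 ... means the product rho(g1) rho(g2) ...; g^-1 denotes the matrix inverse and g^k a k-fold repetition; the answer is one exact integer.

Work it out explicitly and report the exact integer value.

10

rho(b) = [[3, 2], [-5, -3]]
... * rho(a) = [[1, -1], [1, 0]]  ->  [[5, -3], [-8, 5]]
... * rho(b) = [[3, 2], [-5, -3]]  ->  [[30, 19], [-49, -31]]
... * rho(b) = [[3, 2], [-5, -3]]  ->  [[-5, 3], [8, -5]]
... * rho(b) = [[3, 2], [-5, -3]]  ->  [[-30, -19], [49, 31]]
... * rho(b) = [[3, 2], [-5, -3]]  ->  [[5, -3], [-8, 5]]
tr = 5 + 5 = 10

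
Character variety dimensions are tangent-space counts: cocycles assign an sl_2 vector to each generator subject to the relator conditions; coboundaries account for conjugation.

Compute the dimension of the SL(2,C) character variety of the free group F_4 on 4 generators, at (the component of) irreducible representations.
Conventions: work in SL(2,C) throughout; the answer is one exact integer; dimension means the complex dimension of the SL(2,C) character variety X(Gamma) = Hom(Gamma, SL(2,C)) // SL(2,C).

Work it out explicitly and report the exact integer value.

9

Gamma = F_4 has 4 generators and no relators.
A cocycle picks one sl_2 vector per generator freely, giving dim Z^1 = 3*4 = 12.
At an irreducible rho the centralizer of the image in sl_2 is 0, so the coboundary map sl_2 -> Z^1 is injective: dim B^1 = 3.
dim X = dim H^1 = dim Z^1 - dim B^1 = 12 - 3 = 9.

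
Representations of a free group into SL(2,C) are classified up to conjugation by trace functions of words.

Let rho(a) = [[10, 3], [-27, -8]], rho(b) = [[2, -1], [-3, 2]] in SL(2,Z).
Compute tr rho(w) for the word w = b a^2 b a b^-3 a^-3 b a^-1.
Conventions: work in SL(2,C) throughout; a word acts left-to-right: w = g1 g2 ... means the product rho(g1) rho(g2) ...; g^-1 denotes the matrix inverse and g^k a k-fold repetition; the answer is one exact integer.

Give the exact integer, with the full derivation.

-8237374

rho(b) = [[2, -1], [-3, 2]]
... * rho(a) = [[10, 3], [-27, -8]]  ->  [[47, 14], [-84, -25]]
... * rho(a) = [[10, 3], [-27, -8]]  ->  [[92, 29], [-165, -52]]
... * rho(b) = [[2, -1], [-3, 2]]  ->  [[97, -34], [-174, 61]]
... * rho(a) = [[10, 3], [-27, -8]]  ->  [[1888, 563], [-3387, -1010]]
... * rho(b^-1) = [[2, 1], [3, 2]]  ->  [[5465, 3014], [-9804, -5407]]
... * rho(b^-1) = [[2, 1], [3, 2]]  ->  [[19972, 11493], [-35829, -20618]]
... * rho(b^-1) = [[2, 1], [3, 2]]  ->  [[74423, 42958], [-133512, -77065]]
... * rho(a^-1) = [[-8, -3], [27, 10]]  ->  [[564482, 206311], [-1012659, -370114]]
... * rho(a^-1) = [[-8, -3], [27, 10]]  ->  [[1054541, 369664], [-1891806, -663163]]
... * rho(a^-1) = [[-8, -3], [27, 10]]  ->  [[1544600, 533017], [-2770953, -956212]]
... * rho(b) = [[2, -1], [-3, 2]]  ->  [[1490149, -478566], [-2673270, 858529]]
... * rho(a^-1) = [[-8, -3], [27, 10]]  ->  [[-24842474, -9256107], [44566443, 16605100]]
tr = -24842474 + 16605100 = -8237374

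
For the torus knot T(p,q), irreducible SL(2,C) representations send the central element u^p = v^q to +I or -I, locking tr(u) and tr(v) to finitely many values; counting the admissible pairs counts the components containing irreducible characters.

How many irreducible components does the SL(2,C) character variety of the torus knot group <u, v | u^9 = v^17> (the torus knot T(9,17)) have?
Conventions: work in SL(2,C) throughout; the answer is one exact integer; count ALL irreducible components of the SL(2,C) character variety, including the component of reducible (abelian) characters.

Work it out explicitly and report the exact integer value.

Gamma = < u, v | u^9 = v^17 > (torus knot T(9,17)); the central element u^9 = v^17 acts as +I or -I in any irreducible SL(2,C) representation.
This locks tr(u) to 2*cos(pi*alpha/9), alpha in 1..8, and tr(v) to 2*cos(pi*beta/17), beta in 1..16, on each component of irreducible characters.
Consistency of u^9 = (-1)^alpha I with v^17 = (-1)^beta I forces alpha = beta (mod 2).
count pairs: odd alpha (4 choices) x odd beta (8), plus even alpha (4) x even beta (8): 4*8 + 4*8 = 64.
Total: 64 irreducible-character components + 1 reducible (abelian) component = 65.

65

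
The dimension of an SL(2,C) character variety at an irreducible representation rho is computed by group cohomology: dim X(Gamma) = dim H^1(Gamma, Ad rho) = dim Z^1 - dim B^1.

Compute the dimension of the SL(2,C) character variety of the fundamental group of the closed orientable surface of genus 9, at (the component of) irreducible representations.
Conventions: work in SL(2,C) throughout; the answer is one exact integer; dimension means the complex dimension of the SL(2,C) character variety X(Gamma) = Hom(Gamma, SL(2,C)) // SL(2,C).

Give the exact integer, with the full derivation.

Gamma = pi_1(Sigma_9) = < a_1, b_1, ..., a_9, b_9 | prod [a_i, b_i] > has 2g = 18 generators and 1 relator.
Unconstrained cocycle data is one sl_2 vector per generator (54 dimensions), cut by the relator condition d_2(z) = 0.
H^2 = coker(d_2) is dual to H^0 = 0 at irreducible rho (Poincare duality), so d_2 is onto: dim Z^1 = 51.
As always at irreducible rho, dim B^1 = 3.
Hence dim X = 51 - 3 = 48.

48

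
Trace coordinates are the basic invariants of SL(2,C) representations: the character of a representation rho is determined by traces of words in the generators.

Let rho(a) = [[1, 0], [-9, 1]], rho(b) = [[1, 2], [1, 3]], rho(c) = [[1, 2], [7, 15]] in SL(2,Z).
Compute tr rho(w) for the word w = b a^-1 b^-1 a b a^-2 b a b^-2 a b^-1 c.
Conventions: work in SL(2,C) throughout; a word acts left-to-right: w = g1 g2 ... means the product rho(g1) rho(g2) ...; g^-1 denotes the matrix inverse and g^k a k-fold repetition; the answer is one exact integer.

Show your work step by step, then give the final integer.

936292718

rho(b) = [[1, 2], [1, 3]]
... * rho(a^-1) = [[1, 0], [9, 1]]  ->  [[19, 2], [28, 3]]
... * rho(b^-1) = [[3, -2], [-1, 1]]  ->  [[55, -36], [81, -53]]
... * rho(a) = [[1, 0], [-9, 1]]  ->  [[379, -36], [558, -53]]
... * rho(b) = [[1, 2], [1, 3]]  ->  [[343, 650], [505, 957]]
... * rho(a^-1) = [[1, 0], [9, 1]]  ->  [[6193, 650], [9118, 957]]
... * rho(a^-1) = [[1, 0], [9, 1]]  ->  [[12043, 650], [17731, 957]]
... * rho(b) = [[1, 2], [1, 3]]  ->  [[12693, 26036], [18688, 38333]]
... * rho(a) = [[1, 0], [-9, 1]]  ->  [[-221631, 26036], [-326309, 38333]]
... * rho(b^-1) = [[3, -2], [-1, 1]]  ->  [[-690929, 469298], [-1017260, 690951]]
... * rho(b^-1) = [[3, -2], [-1, 1]]  ->  [[-2542085, 1851156], [-3742731, 2725471]]
... * rho(a) = [[1, 0], [-9, 1]]  ->  [[-19202489, 1851156], [-28271970, 2725471]]
... * rho(b^-1) = [[3, -2], [-1, 1]]  ->  [[-59458623, 40256134], [-87541381, 59269411]]
... * rho(c) = [[1, 2], [7, 15]]  ->  [[222334315, 484924764], [327344496, 713958403]]
tr = 222334315 + 713958403 = 936292718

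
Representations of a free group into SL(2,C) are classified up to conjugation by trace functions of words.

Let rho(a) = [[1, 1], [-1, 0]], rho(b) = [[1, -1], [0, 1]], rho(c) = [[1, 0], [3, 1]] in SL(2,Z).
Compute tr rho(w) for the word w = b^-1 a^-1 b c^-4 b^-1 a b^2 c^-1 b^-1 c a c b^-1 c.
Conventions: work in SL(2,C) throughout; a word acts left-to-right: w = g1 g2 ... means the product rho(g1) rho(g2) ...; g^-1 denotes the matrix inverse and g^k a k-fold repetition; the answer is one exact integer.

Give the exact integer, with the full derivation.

-1764

rho(b^-1) = [[1, 1], [0, 1]]
... * rho(a^-1) = [[0, -1], [1, 1]]  ->  [[1, 0], [1, 1]]
... * rho(b) = [[1, -1], [0, 1]]  ->  [[1, -1], [1, 0]]
... * rho(c^-1) = [[1, 0], [-3, 1]]  ->  [[4, -1], [1, 0]]
... * rho(c^-1) = [[1, 0], [-3, 1]]  ->  [[7, -1], [1, 0]]
... * rho(c^-1) = [[1, 0], [-3, 1]]  ->  [[10, -1], [1, 0]]
... * rho(c^-1) = [[1, 0], [-3, 1]]  ->  [[13, -1], [1, 0]]
... * rho(b^-1) = [[1, 1], [0, 1]]  ->  [[13, 12], [1, 1]]
... * rho(a) = [[1, 1], [-1, 0]]  ->  [[1, 13], [0, 1]]
... * rho(b) = [[1, -1], [0, 1]]  ->  [[1, 12], [0, 1]]
... * rho(b) = [[1, -1], [0, 1]]  ->  [[1, 11], [0, 1]]
... * rho(c^-1) = [[1, 0], [-3, 1]]  ->  [[-32, 11], [-3, 1]]
... * rho(b^-1) = [[1, 1], [0, 1]]  ->  [[-32, -21], [-3, -2]]
... * rho(c) = [[1, 0], [3, 1]]  ->  [[-95, -21], [-9, -2]]
... * rho(a) = [[1, 1], [-1, 0]]  ->  [[-74, -95], [-7, -9]]
... * rho(c) = [[1, 0], [3, 1]]  ->  [[-359, -95], [-34, -9]]
... * rho(b^-1) = [[1, 1], [0, 1]]  ->  [[-359, -454], [-34, -43]]
... * rho(c) = [[1, 0], [3, 1]]  ->  [[-1721, -454], [-163, -43]]
tr = -1721 + -43 = -1764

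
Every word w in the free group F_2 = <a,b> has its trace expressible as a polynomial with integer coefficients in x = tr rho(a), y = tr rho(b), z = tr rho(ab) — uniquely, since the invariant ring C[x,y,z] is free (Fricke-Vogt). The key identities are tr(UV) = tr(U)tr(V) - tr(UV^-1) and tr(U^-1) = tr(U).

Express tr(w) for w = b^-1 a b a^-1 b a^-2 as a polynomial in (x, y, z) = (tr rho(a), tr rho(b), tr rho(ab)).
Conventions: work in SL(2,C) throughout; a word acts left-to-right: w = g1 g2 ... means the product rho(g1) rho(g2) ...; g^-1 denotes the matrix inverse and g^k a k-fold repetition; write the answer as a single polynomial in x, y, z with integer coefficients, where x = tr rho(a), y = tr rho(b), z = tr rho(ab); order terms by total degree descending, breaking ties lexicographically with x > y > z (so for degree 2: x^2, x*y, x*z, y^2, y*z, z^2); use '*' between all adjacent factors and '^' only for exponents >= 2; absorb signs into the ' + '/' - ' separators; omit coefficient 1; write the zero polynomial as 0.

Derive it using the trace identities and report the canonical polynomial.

tr(b^2) = tr(b) tr(b) - tr(1)   [square of b] = y^2 - 2
tr(b^2 a) = tr(b) tr(a b) - tr(a)   [square of b] = y*z - x
tr(b a^-1 b) = tr(b^2) tr(a) - tr(b^2 a)   [inverse elimination on a] = x*y^2 - y*z - x
tr(b a b a) = tr(b a) tr(b a) - tr(1)   [split at a repeated b] = z^2 - 2
tr(b a^-1 b a) = tr(b a b) tr(a) - tr(b a b a)   [inverse elimination on a] = x*y*z - x^2 - z^2 + 2
tr(b a^-1 b a^-1) = tr(b a^-1 b) tr(a) - tr(b a^-1 b a)   [inverse elimination on a] = x^2*y^2 - 2*x*y*z + z^2 - 2
tr(b^2 a b) = tr(b) tr(b a b) - tr(b a)   [square of b] = y^2*z - x*y - z
tr(a b a) = tr(a) tr(b a) - tr(b)   [square of a] = x*z - y
tr(b^2 a b a) = tr(b) tr(a b a b) - tr(a b a)   [square of b] = y*z^2 - x*z - y
tr(b a b a^-1 b) = tr(b^2 a b) tr(a) - tr(b^2 a b a)   [inverse elimination on a] = x*y^2*z - x^2*y - y*z^2 + y
tr(b a b a b a) = tr(a b a b) tr(a b) - tr(b a)   [split at a repeated a] = z^3 - 3*z
tr(b a b a^-1 b a) = tr(b a b a b) tr(a) - tr(b a b a b a)   [inverse elimination on a] = x*y*z^2 - x^2*z - z^3 - x*y + 3*z
tr(b a b a^-1 b a^-1) = tr(b a b a^-1 b) tr(a) - tr(b a b a^-1 b a)   [inverse elimination on a] = x^2*y^2*z - x^3*y - 2*x*y*z^2 + x^2*z + z^3 + 2*x*y - 3*z
tr(a b a^-1 b a^-2 b) = tr(b a b a^-1 b a^-1) tr(a) - tr(b a b a^-1 b)   [inverse elimination on a] = x^3*y^2*z - x^4*y - 2*x^2*y*z^2 + x^3*z - x*y^2*z + x*z^3 + 3*x^2*y + y*z^2 - 3*x*z - y
tr(b^-1 a b a^-1 b a^-2) = tr(a b a^-1 b a^-2) tr(b) - tr(a b a^-1 b a^-2 b)   [inverse elimination on b] = -x^3*y^2*z + x^4*y + x^2*y^3 + 2*x^2*y*z^2 - x^3*z - x*y^2*z - x*z^3 - 3*x^2*y + 3*x*z - y

-x^3*y^2*z + x^4*y + x^2*y^3 + 2*x^2*y*z^2 - x^3*z - x*y^2*z - x*z^3 - 3*x^2*y + 3*x*z - y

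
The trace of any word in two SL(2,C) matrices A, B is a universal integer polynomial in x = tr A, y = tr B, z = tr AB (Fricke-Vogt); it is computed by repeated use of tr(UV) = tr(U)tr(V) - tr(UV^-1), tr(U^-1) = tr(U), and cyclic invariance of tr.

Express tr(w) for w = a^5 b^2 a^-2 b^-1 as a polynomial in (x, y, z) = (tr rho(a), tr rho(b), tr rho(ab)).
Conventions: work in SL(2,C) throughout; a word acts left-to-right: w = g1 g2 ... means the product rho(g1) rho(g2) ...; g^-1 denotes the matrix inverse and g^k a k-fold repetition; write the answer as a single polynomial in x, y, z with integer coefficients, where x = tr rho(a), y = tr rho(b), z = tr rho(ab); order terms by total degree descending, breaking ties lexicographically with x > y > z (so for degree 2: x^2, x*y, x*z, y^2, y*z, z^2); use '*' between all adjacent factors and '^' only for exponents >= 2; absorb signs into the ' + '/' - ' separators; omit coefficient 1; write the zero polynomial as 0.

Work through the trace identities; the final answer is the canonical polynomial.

-x^6*y^2*z + x^7*y + x^5*y^3 + x^5*y*z^2 + 3*x^4*y^2*z - 7*x^5*y - 3*x^3*y^3 - 3*x^3*y*z^2 - x^2*y^2*z + 13*x^3*y + x*y^3 + x*y*z^2 + x^2*z - 5*x*y - z

tr(b a^2) = tr(a) tr(b a) - tr(b) = x*z - y
reduce: tr(a^3 b) = tr(a) tr(b a^2) - tr(b a) = x^2*z - x*y - z
tr(a^2) = tr(a) tr(a) - tr(1) = x^2 - 2
reduce: tr(a^3) = tr(a) tr(a^2) - tr(a) = x^3 - 3*x
reduce: tr(a b^2 a^2) = tr(b) tr(a^3 b) - tr(a^3) = x^2*y*z - x^3 - x*y^2 - y*z + 3*x
so tr(a b^2 a) = tr(b) tr(a^2 b) - tr(a^2) = x*y*z - x^2 - y^2 + 2
tr(a^4 b^2) = tr(a) tr(a b^2 a^2) - tr(a b^2 a) = x^3*y*z - x^4 - x^2*y^2 - 2*x*y*z + 4*x^2 + y^2 - 2
so tr(a^2 b^3 a) = tr(b) tr(b a^3 b) - tr(b a^3) = x^2*y^2*z - x^3*y - x*y^3 - x^2*z - y^2*z + 4*x*y + z
tr(a^2 b^3) = tr(b) tr(b a^2 b) - tr(b a^2) = x*y^2*z - x^2*y - y^3 - x*z + 3*y
so tr(a^3 b^3 a) = tr(a) tr(a^2 b^3 a) - tr(a^2 b^3) = x^3*y^2*z - x^4*y - x^2*y^3 - x^3*z - 2*x*y^2*z + 5*x^2*y + y^3 + 2*x*z - 3*y
tr(b a^5 b^2) = tr(a) tr(a^3 b^3 a) - tr(a^3 b^3) = x^4*y^2*z - x^5*y - x^3*y^3 - x^4*z - 3*x^2*y^2*z + 6*x^3*y + 2*x*y^3 + 3*x^2*z + y^2*z - 7*x*y - z
tr(b a b a) = tr(b a) tr(b a) - tr(1)   [split at repeated b] = z^2 - 2
tr(b a b) = tr(b) tr(a b) - tr(a) = y*z - x
tr(a b a b a) = tr(a) tr(b a b a) - tr(b a b) = x*z^2 - y*z - x
tr(b a b a^3) = tr(a) tr(a b a b a) - tr(a b a b) = x^2*z^2 - x*y*z - x^2 - z^2 + 2
tr(a b a^4 b) = tr(a) tr(b a b a^3) - tr(b a b a^2) = x^3*z^2 - x^2*y*z - x^3 - 2*x*z^2 + y*z + 3*x
reduce: tr(a^3 b a) = tr(a) tr(b a^3) - tr(b a^2) = x^3*z - x^2*y - 2*x*z + y
tr(a b a^4) = tr(a) tr(a^3 b a) - tr(a^3 b) = x^4*z - x^3*y - 3*x^2*z + 2*x*y + z
reduce: tr(b^2 a b a^4) = tr(b) tr(a b a^4 b) - tr(a b a^4) = x^3*y*z^2 - x^4*z - x^2*y^2*z - 2*x*y*z^2 + 3*x^2*z + y^2*z + x*y - z
reduce: tr(b^2 a b a) = tr(b) tr(a b a b) - tr(a b a) = y*z^2 - x*z - y
so tr(b^2 a b) = tr(b) tr(b a b) - tr(b a) = y^2*z - x*y - z
tr(a b^2 a b a) = tr(a) tr(b^2 a b a) - tr(b^2 a b) = x*y*z^2 - x^2*z - y^2*z + z
tr(b^2 a b a^3) = tr(a) tr(a b^2 a b a) - tr(a b^2 a b) = x^2*y*z^2 - x^3*z - x*y^2*z - y*z^2 + 2*x*z + y
so tr(b a^5 b^2 a) = tr(a) tr(b^2 a b a^4) - tr(b^2 a b a^3) = x^4*y*z^2 - x^5*z - x^3*y^2*z - 3*x^2*y*z^2 + 4*x^3*z + 2*x*y^2*z + x^2*y + y*z^2 - 3*x*z - y
tr(a^5 b^2 a^-1 b) = tr(b a^5 b^2) tr(a) - tr(b a^5 b^2 a) = x^5*y^2*z - x^6*y - x^4*y^3 - x^4*y*z^2 - 2*x^3*y^2*z + 6*x^4*y + 2*x^2*y^3 + 3*x^2*y*z^2 - x^3*z - x*y^2*z - 8*x^2*y - y*z^2 + 2*x*z + y
tr(a^-1 b^-1 a^5 b^2) = tr(a^5 b^2 a^-1) tr(b) - tr(a^5 b^2 a^-1 b) = -x^5*y^2*z + x^6*y + x^4*y^3 + x^4*y*z^2 + 3*x^3*y^2*z - 7*x^4*y - 3*x^2*y^3 - 3*x^2*y*z^2 + x^3*z - x*y^2*z + 12*x^2*y + y^3 + y*z^2 - 2*x*z - 3*y
so tr(a^5 b^2 a^-2 b^-1) = tr(a^-1 b^-1 a^5 b^2) tr(a) - tr(a^-1 b^-1 a^5 b^2 a) = -x^6*y^2*z + x^7*y + x^5*y^3 + x^5*y*z^2 + 3*x^4*y^2*z - 7*x^5*y - 3*x^3*y^3 - 3*x^3*y*z^2 - x^2*y^2*z + 13*x^3*y + x*y^3 + x*y*z^2 + x^2*z - 5*x*y - z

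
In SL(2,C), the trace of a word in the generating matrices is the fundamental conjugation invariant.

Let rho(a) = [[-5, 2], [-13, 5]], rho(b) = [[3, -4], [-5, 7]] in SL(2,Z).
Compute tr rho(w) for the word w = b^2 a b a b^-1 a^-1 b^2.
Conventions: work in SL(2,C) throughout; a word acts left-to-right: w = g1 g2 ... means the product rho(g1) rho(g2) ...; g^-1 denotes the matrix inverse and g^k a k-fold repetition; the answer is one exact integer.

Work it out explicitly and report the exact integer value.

239455160

rho(b) = [[3, -4], [-5, 7]]
... * rho(b) = [[3, -4], [-5, 7]]  ->  [[29, -40], [-50, 69]]
... * rho(a) = [[-5, 2], [-13, 5]]  ->  [[375, -142], [-647, 245]]
... * rho(b) = [[3, -4], [-5, 7]]  ->  [[1835, -2494], [-3166, 4303]]
... * rho(a) = [[-5, 2], [-13, 5]]  ->  [[23247, -8800], [-40109, 15183]]
... * rho(b^-1) = [[7, 4], [5, 3]]  ->  [[118729, 66588], [-204848, -114887]]
... * rho(a^-1) = [[5, -2], [13, -5]]  ->  [[1459289, -570398], [-2517771, 984131]]
... * rho(b) = [[3, -4], [-5, 7]]  ->  [[7229857, -9829942], [-12473968, 16960001]]
... * rho(b) = [[3, -4], [-5, 7]]  ->  [[70839281, -97729022], [-122221909, 168615879]]
tr = 70839281 + 168615879 = 239455160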